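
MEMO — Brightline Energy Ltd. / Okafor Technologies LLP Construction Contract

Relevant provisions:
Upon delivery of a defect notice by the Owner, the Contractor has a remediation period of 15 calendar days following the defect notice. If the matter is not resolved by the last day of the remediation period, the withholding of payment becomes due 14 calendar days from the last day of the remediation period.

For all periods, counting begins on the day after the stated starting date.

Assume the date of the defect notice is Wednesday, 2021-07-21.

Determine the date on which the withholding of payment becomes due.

Adding 15 calendar days to 2021-07-21 gives 2021-08-05, which is the last day of the remediation period.
The date on which the withholding of payment becomes due: 2021-08-05 + 14 days = 2021-08-19.

2021-08-19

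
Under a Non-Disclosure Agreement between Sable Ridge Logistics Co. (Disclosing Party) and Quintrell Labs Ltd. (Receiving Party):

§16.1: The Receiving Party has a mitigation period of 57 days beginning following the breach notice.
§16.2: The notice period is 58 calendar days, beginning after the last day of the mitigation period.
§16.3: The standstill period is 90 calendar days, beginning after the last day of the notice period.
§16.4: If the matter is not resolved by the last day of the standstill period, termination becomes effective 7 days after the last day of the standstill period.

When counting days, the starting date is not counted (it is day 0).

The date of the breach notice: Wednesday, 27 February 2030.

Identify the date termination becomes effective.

Adding 57 calendar days to 27 February 2030 gives 25 April 2030, which is the last day of the mitigation period.
The last day of the notice period: 25 April 2030 + 58 days = 22 June 2030.
The last day of the standstill period: 22 June 2030 + 90 days = 20 September 2030.
Adding 7 calendar days to 20 September 2030 gives 27 September 2030, which is the date termination becomes effective.

27 September 2030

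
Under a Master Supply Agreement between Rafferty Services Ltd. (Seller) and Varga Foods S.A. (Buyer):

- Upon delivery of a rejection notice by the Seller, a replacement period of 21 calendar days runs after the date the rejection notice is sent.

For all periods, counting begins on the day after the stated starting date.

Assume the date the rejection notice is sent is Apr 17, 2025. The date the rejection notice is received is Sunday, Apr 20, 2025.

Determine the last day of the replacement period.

May 8, 2025

Adding 21 calendar days to Apr 17, 2025 gives May 8, 2025, which is the last day of the replacement period.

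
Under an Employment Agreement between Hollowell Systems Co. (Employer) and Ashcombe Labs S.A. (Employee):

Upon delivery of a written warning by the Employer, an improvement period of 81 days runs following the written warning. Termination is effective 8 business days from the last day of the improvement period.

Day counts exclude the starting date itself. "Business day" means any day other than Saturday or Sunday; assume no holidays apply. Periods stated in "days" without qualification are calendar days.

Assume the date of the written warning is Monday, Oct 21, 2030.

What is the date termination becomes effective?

Jan 22, 2031

Adding 81 calendar days to Oct 21, 2030 gives Jan 10, 2031, which is the last day of the improvement period.
From Friday, Jan 10, 2031, 8 business days (Jan 13, Jan 14, Jan 15, Jan 16, Jan 17, Jan 20, Jan 21, Jan 22, skipping weekends) brings us to Wednesday, Jan 22, 2031, which is the date termination becomes effective.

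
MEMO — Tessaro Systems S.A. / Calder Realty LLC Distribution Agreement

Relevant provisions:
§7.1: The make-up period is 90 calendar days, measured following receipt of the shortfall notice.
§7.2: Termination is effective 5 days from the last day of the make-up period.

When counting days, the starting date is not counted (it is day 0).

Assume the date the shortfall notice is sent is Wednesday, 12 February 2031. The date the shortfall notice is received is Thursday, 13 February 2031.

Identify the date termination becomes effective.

19 May 2031

The last day of the make-up period: 90 calendar days after 13 February 2031 is 14 May 2031.
The date termination becomes effective: 14 May 2031 + 5 days = 19 May 2031.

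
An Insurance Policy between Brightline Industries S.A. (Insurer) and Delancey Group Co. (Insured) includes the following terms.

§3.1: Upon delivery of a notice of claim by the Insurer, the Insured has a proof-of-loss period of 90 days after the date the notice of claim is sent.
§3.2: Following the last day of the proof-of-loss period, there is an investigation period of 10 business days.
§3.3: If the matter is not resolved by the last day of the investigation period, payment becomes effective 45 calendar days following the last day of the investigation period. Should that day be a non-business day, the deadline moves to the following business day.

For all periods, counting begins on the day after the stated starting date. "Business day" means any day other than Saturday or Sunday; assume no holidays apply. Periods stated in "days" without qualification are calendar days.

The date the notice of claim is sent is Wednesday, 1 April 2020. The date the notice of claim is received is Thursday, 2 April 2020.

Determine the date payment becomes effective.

The last day of the proof-of-loss period: 90 calendar days after 1 April 2020 is 30 June 2020.
The last day of the investigation period: 10 business days after Tuesday, 30 June 2020, skipping weekends — Jul 1, Jul 2, Jul 3, Jul 6, Jul 7, Jul 8, Jul 9, Jul 10, Jul 13, Jul 14 — lands on Tuesday, 14 July 2020.
Adding 45 calendar days to 14 July 2020 gives 28 August 2020, which is the date payment becomes effective. 28 August 2020 is a Friday, so no roll-forward applies.

28 August 2020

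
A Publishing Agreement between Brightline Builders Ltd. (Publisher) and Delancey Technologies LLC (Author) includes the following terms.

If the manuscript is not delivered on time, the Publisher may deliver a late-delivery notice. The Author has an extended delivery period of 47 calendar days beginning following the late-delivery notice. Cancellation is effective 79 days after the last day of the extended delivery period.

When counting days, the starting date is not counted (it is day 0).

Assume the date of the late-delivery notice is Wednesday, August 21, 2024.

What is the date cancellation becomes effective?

The last day of the extended delivery period: 47 calendar days after August 21, 2024 is October 7, 2024.
The date cancellation becomes effective: October 7, 2024 + 79 days = December 25, 2024.

December 25, 2024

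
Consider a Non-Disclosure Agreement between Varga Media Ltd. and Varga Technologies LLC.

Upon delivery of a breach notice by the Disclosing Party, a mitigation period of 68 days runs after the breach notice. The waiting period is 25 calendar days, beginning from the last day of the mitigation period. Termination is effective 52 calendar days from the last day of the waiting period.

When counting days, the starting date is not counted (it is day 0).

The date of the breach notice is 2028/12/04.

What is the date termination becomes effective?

2029/04/28

The last day of the mitigation period: 68 calendar days after 2028/12/04 is 2029/02/10.
The last day of the waiting period: 25 calendar days after 2029/02/10 is 2029/03/07.
The date termination becomes effective: 52 calendar days after 2029/03/07 is 2029/04/28.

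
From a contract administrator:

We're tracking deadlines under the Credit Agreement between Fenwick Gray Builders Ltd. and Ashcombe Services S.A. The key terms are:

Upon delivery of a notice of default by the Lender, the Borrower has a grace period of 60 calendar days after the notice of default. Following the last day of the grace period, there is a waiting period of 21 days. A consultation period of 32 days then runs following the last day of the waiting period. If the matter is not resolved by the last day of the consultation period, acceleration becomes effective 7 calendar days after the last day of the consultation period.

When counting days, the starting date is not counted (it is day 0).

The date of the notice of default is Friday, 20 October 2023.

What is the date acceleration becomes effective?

17 February 2024

The last day of the grace period: 20 October 2023 + 60 days = 19 December 2023.
The last day of the waiting period: 19 December 2023 + 21 days = 9 January 2024.
The last day of the consultation period: 32 calendar days after 9 January 2024 is 10 February 2024.
The date acceleration becomes effective: 10 February 2024 + 7 days = 17 February 2024.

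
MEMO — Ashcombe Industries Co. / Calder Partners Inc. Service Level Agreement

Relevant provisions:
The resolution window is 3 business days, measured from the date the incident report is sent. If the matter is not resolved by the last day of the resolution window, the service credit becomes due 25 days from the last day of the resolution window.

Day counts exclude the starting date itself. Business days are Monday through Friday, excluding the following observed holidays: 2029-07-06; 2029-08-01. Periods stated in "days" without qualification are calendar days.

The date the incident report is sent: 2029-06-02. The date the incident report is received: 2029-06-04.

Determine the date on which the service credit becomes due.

The last day of the resolution window: counting 3 business days from Saturday, 2029-06-02 (Jun 4, Jun 5, Jun 6, skipping weekends) reaches Wednesday, 2029-06-06.
The date on which the service credit becomes due: 2029-06-06 + 25 days = 2029-07-01.

2029-07-01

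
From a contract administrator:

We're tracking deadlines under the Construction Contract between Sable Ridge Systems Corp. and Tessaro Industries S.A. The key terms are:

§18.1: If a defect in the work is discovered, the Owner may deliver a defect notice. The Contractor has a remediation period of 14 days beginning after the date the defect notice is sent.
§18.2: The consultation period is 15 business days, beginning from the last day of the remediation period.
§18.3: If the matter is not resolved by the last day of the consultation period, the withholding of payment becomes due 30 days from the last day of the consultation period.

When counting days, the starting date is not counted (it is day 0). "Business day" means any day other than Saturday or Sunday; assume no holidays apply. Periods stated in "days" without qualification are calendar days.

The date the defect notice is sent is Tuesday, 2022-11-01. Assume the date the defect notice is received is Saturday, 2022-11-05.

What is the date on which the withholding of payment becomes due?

Adding 14 calendar days to 2022-11-01 gives 2022-11-15, which is the last day of the remediation period.
From Tuesday, 2022-11-15, 15 business days (Nov 16, Nov 17, Nov 18, Nov 21, …, Dec 2, Dec 5, Dec 6, skipping weekends) brings us to Tuesday, 2022-12-06, which is the last day of the consultation period.
Adding 30 calendar days to 2022-12-06 gives 2023-01-05, which is the date on which the withholding of payment becomes due.

2023-01-05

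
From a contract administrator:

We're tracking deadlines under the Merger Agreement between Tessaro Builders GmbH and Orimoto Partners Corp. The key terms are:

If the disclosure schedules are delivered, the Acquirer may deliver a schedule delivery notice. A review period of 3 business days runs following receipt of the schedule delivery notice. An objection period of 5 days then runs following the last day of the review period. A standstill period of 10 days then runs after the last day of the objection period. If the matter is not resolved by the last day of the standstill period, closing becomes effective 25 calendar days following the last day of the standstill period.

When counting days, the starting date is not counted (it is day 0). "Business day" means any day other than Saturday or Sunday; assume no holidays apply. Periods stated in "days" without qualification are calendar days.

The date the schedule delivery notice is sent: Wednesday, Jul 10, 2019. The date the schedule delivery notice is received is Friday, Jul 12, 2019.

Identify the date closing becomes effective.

Aug 26, 2019

The last day of the review period: counting 3 business days from Friday, Jul 12, 2019 (Jul 15, Jul 16, Jul 17, skipping weekends) reaches Wednesday, Jul 17, 2019.
Adding 5 calendar days to Jul 17, 2019 gives Jul 22, 2019, which is the last day of the objection period.
Adding 10 calendar days to Jul 22, 2019 gives Aug 1, 2019, which is the last day of the standstill period.
The date closing becomes effective: Aug 1, 2019 + 25 days = Aug 26, 2019.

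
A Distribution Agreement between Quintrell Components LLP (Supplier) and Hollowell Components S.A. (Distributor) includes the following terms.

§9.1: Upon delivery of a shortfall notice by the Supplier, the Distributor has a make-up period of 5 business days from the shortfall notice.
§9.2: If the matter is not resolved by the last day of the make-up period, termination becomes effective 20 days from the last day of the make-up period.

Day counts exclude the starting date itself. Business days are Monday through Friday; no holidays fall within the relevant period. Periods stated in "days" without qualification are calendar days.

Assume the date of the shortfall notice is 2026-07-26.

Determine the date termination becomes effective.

2026-08-20

The last day of the make-up period: counting 5 business days from Sunday, 2026-07-26 (Jul 27, Jul 28, Jul 29, Jul 30, Jul 31, skipping weekends) reaches Friday, 2026-07-31.
The date termination becomes effective: 20 calendar days after 2026-07-31 is 2026-08-20.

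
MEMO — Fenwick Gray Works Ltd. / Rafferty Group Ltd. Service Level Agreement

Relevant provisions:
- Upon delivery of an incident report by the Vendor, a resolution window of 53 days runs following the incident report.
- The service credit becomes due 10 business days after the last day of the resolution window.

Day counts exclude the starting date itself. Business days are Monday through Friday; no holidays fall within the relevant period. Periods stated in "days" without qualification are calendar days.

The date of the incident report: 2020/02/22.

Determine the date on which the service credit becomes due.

The last day of the resolution window: 53 calendar days after 2020/02/22 is 2020/04/15.
From Wednesday, 2020/04/15, 10 business days (Apr 16, Apr 17, Apr 20, Apr 21, Apr 22, Apr 23, Apr 24, Apr 27, Apr 28, Apr 29, skipping weekends) brings us to Wednesday, 2020/04/29, which is the date on which the service credit becomes due.

2020/04/29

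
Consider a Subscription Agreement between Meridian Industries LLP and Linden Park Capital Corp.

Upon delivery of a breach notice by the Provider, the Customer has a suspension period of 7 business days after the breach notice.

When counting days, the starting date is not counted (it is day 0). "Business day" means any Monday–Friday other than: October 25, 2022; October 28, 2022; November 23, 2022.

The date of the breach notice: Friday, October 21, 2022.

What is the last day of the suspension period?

November 3, 2022

From Friday, October 21, 2022, 7 business days (Oct 24, Oct 26, Oct 27, Oct 31, Nov 1, Nov 2, Nov 3, skipping weekends and the listed holidays on Oct 25, Oct 28) brings us to Thursday, November 3, 2022, which is the last day of the suspension period.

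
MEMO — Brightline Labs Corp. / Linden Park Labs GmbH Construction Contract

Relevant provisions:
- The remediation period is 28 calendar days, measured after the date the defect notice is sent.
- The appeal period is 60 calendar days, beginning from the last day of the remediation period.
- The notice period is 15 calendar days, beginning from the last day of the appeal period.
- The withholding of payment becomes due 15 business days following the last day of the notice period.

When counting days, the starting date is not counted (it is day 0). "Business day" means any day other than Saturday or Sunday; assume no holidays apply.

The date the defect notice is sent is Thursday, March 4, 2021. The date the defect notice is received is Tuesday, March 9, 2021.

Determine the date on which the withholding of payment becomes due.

July 6, 2021

The last day of the remediation period: March 4, 2021 + 28 days = April 1, 2021.
The last day of the appeal period: 60 calendar days after April 1, 2021 is May 31, 2021.
Adding 15 calendar days to May 31, 2021 gives June 15, 2021, which is the last day of the notice period.
The date on which the withholding of payment becomes due: counting 15 business days from Tuesday, June 15, 2021 (Jun 16, Jun 17, Jun 18, Jun 21, …, Jul 2, Jul 5, Jul 6, skipping weekends) reaches Tuesday, July 6, 2021.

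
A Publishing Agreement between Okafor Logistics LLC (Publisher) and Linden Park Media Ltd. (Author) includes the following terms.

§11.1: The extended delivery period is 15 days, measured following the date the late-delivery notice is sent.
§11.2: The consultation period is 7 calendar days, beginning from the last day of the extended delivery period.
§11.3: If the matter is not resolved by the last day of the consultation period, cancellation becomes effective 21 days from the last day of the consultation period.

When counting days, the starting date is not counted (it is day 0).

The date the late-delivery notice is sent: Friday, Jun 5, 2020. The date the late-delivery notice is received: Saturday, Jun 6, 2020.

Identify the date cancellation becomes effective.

Jul 18, 2020

Adding 15 calendar days to Jun 5, 2020 gives Jun 20, 2020, which is the last day of the extended delivery period.
The last day of the consultation period: 7 calendar days after Jun 20, 2020 is Jun 27, 2020.
Adding 21 calendar days to Jun 27, 2020 gives Jul 18, 2020, which is the date cancellation becomes effective.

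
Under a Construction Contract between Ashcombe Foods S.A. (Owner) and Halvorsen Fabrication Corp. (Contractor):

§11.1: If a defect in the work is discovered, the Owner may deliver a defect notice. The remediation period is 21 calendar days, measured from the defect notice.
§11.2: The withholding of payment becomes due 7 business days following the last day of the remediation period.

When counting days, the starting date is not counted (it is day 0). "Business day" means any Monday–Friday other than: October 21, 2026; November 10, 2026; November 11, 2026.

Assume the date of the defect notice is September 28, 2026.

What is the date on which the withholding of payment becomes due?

The last day of the remediation period: 21 calendar days after September 28, 2026 is October 19, 2026.
The date on which the withholding of payment becomes due: 7 business days after Monday, October 19, 2026, skipping weekends and the listed holiday on Oct 21 — Oct 20, Oct 22, Oct 23, Oct 26, Oct 27, Oct 28, Oct 29 — lands on Thursday, October 29, 2026.

October 29, 2026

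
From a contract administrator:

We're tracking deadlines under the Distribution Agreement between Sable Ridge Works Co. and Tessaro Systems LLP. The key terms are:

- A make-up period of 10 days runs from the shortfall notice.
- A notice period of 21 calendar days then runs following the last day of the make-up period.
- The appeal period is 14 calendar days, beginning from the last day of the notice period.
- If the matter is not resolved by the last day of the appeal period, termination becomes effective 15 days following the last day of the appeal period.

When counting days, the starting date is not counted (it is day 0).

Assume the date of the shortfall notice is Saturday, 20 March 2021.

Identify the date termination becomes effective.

The last day of the make-up period: 10 calendar days after 20 March 2021 is 30 March 2021.
Adding 21 calendar days to 30 March 2021 gives 20 April 2021, which is the last day of the notice period.
The last day of the appeal period: 14 calendar days after 20 April 2021 is 4 May 2021.
The date termination becomes effective: 15 calendar days after 4 May 2021 is 19 May 2021.

19 May 2021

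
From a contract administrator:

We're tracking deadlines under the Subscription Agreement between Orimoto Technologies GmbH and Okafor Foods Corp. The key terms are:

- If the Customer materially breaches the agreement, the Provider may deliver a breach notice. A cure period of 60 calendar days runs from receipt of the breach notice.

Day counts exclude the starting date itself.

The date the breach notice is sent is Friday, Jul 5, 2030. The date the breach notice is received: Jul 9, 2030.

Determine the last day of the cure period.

The last day of the cure period: 60 calendar days after Jul 9, 2030 is Sep 7, 2030.

Sep 7, 2030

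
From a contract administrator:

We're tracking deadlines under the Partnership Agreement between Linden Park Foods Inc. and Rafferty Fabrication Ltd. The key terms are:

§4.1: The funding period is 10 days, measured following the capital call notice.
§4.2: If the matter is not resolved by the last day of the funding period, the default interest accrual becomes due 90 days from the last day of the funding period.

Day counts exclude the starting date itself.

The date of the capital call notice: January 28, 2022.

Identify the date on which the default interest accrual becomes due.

Adding 10 calendar days to January 28, 2022 gives February 7, 2022, which is the last day of the funding period.
The date on which the default interest accrual becomes due: 90 calendar days after February 7, 2022 is May 8, 2022.

May 8, 2022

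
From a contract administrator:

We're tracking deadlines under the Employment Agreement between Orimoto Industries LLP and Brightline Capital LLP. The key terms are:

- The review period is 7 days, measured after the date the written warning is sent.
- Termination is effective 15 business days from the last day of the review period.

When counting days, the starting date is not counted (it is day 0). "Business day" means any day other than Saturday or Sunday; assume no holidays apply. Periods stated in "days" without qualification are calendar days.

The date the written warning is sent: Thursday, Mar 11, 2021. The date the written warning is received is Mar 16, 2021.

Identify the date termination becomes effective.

Apr 8, 2021

The last day of the review period: 7 calendar days after Mar 11, 2021 is Mar 18, 2021.
The date termination becomes effective: 15 business days after Thursday, Mar 18, 2021, skipping weekends — Mar 19, Mar 22, Mar 23, Mar 24, …, Apr 6, Apr 7, Apr 8 — lands on Thursday, Apr 8, 2021.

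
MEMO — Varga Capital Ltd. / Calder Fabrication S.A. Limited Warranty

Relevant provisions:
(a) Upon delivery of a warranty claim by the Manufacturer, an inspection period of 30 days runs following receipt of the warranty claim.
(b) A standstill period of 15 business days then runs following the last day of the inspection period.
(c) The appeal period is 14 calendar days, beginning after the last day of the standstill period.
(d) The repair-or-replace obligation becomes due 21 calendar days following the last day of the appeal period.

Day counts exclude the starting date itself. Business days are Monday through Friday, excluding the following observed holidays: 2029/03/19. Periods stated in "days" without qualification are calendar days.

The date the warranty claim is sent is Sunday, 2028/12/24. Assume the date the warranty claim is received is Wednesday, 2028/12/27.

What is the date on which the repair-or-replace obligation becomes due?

2029/03/23

The last day of the inspection period: 30 calendar days after 2028/12/27 is 2029/01/26.
The last day of the standstill period: counting 15 business days from Friday, 2029/01/26 (Jan 29, Jan 30, Jan 31, Feb 1, …, Feb 14, Feb 15, Feb 16, skipping weekends) reaches Friday, 2029/02/16.
Adding 14 calendar days to 2029/02/16 gives 2029/03/02, which is the last day of the appeal period.
The date on which the repair-or-replace obligation becomes due: 2029/03/02 + 21 days = 2029/03/23.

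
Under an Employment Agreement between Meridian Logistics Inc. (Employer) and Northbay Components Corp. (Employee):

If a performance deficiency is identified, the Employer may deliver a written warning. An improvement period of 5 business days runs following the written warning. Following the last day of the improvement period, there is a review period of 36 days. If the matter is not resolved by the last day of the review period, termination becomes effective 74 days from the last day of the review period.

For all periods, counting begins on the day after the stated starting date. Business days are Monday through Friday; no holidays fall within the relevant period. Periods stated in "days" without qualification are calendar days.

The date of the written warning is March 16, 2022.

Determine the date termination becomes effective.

The last day of the improvement period: counting 5 business days from Wednesday, March 16, 2022 (Mar 17, Mar 18, Mar 21, Mar 22, Mar 23, skipping weekends) reaches Wednesday, March 23, 2022.
The last day of the review period: 36 calendar days after March 23, 2022 is April 28, 2022.
Adding 74 calendar days to April 28, 2022 gives July 11, 2022, which is the date termination becomes effective.

July 11, 2022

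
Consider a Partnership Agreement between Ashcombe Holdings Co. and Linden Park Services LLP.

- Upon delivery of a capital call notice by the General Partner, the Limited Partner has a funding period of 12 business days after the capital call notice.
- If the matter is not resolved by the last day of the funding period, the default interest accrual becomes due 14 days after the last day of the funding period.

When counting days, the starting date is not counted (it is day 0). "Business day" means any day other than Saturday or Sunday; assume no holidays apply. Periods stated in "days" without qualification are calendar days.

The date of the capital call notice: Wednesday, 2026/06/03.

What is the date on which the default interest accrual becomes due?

2026/07/03

The last day of the funding period: counting 12 business days from Wednesday, 2026/06/03 (Jun 4, Jun 5, Jun 8, Jun 9, …, Jun 17, Jun 18, Jun 19, skipping weekends) reaches Friday, 2026/06/19.
Adding 14 calendar days to 2026/06/19 gives 2026/07/03, which is the date on which the default interest accrual becomes due.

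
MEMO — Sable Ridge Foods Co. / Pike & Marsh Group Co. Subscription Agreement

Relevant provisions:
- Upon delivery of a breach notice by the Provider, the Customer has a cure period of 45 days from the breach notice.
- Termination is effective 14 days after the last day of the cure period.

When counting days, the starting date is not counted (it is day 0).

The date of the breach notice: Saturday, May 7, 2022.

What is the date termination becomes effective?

July 5, 2022

Adding 45 calendar days to May 7, 2022 gives June 21, 2022, which is the last day of the cure period.
The date termination becomes effective: June 21, 2022 + 14 days = July 5, 2022.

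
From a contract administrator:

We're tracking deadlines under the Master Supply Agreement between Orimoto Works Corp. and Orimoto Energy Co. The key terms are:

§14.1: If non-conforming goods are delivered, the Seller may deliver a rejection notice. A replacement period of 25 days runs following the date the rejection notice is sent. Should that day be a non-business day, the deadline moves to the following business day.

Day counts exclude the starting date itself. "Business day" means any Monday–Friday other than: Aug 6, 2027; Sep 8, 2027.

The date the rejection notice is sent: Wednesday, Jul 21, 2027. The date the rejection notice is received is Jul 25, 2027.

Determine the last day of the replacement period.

Aug 16, 2027

The last day of the replacement period: 25 calendar days after Jul 21, 2027 is Aug 15, 2027. That falls on a Sunday, so it rolls to the next business day, Monday, Aug 16, 2027.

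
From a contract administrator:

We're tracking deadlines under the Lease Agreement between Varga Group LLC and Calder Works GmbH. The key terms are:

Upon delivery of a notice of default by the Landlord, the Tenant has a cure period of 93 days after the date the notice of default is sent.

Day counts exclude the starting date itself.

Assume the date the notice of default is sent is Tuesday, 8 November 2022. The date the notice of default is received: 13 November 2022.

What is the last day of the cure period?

9 February 2023

The last day of the cure period: 8 November 2022 + 93 days = 9 February 2023.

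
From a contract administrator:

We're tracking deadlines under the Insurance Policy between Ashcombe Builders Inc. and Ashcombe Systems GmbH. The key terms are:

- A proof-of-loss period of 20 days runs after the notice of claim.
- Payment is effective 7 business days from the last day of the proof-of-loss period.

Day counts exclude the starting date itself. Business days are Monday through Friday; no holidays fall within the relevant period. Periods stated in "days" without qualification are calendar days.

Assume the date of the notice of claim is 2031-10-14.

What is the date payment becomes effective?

The last day of the proof-of-loss period: 2031-10-14 + 20 days = 2031-11-03.
From Monday, 2031-11-03, 7 business days (Nov 4, Nov 5, Nov 6, Nov 7, Nov 10, Nov 11, Nov 12, skipping weekends) brings us to Wednesday, 2031-11-12, which is the date payment becomes effective.

2031-11-12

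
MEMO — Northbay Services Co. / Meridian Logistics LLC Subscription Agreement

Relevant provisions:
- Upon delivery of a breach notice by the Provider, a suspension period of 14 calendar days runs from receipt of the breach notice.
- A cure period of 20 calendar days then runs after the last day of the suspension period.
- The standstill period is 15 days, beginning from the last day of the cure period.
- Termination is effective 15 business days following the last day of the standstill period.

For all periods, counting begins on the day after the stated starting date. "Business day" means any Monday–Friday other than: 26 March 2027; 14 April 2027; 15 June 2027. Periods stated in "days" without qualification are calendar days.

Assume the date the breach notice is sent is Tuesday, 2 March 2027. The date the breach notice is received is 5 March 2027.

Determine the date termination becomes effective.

14 May 2027

The last day of the suspension period: 14 calendar days after 5 March 2027 is 19 March 2027.
Adding 20 calendar days to 19 March 2027 gives 8 April 2027, which is the last day of the cure period.
The last day of the standstill period: 8 April 2027 + 15 days = 23 April 2027.
The date termination becomes effective: counting 15 business days from Friday, 23 April 2027 (Apr 26, Apr 27, Apr 28, Apr 29, …, May 12, May 13, May 14, skipping weekends) reaches Friday, 14 May 2027.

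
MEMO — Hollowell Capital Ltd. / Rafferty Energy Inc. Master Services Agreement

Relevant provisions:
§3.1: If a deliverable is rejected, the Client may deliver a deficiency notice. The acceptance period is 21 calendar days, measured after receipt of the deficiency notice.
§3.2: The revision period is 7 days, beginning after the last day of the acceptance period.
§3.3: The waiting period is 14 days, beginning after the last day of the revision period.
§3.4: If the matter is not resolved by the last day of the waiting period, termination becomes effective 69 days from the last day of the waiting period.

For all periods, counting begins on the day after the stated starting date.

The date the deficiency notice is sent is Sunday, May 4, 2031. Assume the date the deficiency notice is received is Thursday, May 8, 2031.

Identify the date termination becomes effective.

Adding 21 calendar days to May 8, 2031 gives May 29, 2031, which is the last day of the acceptance period.
The last day of the revision period: May 29, 2031 + 7 days = Jun 5, 2031.
The last day of the waiting period: 14 calendar days after Jun 5, 2031 is Jun 19, 2031.
The date termination becomes effective: Jun 19, 2031 + 69 days = Aug 27, 2031.

Aug 27, 2031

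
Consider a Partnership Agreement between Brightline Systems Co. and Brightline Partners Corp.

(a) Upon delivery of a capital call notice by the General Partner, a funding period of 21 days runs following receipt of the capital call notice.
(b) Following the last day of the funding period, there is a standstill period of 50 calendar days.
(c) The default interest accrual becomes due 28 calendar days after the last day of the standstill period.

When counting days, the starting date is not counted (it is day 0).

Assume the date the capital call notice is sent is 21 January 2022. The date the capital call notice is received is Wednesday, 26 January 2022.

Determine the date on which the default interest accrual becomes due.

The last day of the funding period: 26 January 2022 + 21 days = 16 February 2022.
The last day of the standstill period: 50 calendar days after 16 February 2022 is 7 April 2022.
Adding 28 calendar days to 7 April 2022 gives 5 May 2022, which is the date on which the default interest accrual becomes due.

5 May 2022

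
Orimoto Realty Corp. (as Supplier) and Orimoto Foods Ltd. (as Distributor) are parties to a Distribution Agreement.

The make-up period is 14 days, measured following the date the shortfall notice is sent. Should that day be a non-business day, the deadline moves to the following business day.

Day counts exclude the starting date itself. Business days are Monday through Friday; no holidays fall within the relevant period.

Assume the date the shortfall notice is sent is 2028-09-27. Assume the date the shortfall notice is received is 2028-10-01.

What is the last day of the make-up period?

Adding 14 calendar days to 2028-09-27 gives 2028-10-11, which is the last day of the make-up period. 2028-10-11 is a Wednesday, so no roll-forward applies.

2028-10-11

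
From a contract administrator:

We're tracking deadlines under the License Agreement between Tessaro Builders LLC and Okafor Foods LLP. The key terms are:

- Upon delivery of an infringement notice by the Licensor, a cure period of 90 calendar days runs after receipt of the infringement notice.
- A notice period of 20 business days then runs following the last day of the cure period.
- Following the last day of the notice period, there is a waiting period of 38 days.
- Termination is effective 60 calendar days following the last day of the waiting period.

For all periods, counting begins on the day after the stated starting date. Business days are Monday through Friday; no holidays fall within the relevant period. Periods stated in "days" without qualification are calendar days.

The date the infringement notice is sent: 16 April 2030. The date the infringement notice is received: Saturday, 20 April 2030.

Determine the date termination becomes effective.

22 November 2030

The last day of the cure period: 20 April 2030 + 90 days = 19 July 2030.
From Friday, 19 July 2030, 20 business days (Jul 22, Jul 23, Jul 24, Jul 25, …, Aug 14, Aug 15, Aug 16, skipping weekends) brings us to Friday, 16 August 2030, which is the last day of the notice period.
The last day of the waiting period: 38 calendar days after 16 August 2030 is 23 September 2030.
The date termination becomes effective: 23 September 2030 + 60 days = 22 November 2030.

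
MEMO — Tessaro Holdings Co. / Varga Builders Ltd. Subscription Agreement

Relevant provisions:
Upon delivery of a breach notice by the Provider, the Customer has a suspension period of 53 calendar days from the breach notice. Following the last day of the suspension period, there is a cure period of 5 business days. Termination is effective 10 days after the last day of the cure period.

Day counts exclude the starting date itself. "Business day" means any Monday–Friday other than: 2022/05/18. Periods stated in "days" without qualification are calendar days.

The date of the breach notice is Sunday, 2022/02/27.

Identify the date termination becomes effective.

2022/05/08

The last day of the suspension period: 2022/02/27 + 53 days = 2022/04/21.
From Thursday, 2022/04/21, 5 business days (Apr 22, Apr 25, Apr 26, Apr 27, Apr 28, skipping weekends) brings us to Thursday, 2022/04/28, which is the last day of the cure period.
Adding 10 calendar days to 2022/04/28 gives 2022/05/08, which is the date termination becomes effective.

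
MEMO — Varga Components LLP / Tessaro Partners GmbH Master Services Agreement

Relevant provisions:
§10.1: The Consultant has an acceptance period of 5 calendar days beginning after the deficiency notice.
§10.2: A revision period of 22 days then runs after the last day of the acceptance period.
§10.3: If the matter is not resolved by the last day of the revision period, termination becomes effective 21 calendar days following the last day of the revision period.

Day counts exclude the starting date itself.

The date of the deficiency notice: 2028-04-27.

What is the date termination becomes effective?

Adding 5 calendar days to 2028-04-27 gives 2028-05-02, which is the last day of the acceptance period.
The last day of the revision period: 22 calendar days after 2028-05-02 is 2028-05-24.
Adding 21 calendar days to 2028-05-24 gives 2028-06-14, which is the date termination becomes effective.

2028-06-14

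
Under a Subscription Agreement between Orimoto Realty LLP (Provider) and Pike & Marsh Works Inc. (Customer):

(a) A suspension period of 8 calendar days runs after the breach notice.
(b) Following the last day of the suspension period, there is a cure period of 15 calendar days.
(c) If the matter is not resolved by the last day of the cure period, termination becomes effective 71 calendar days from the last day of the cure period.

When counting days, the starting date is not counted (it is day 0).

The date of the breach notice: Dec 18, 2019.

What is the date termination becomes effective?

Mar 21, 2020

The last day of the suspension period: Dec 18, 2019 + 8 days = Dec 26, 2019.
The last day of the cure period: 15 calendar days after Dec 26, 2019 is Jan 10, 2020.
The date termination becomes effective: 71 calendar days after Jan 10, 2020 is Mar 21, 2020.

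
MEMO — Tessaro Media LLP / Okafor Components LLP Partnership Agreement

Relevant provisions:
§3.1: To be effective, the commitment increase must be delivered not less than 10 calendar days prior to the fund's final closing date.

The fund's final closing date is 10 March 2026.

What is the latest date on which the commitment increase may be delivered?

Counting back 10 calendar days from 10 March 2026 gives 28 February 2026.

28 February 2026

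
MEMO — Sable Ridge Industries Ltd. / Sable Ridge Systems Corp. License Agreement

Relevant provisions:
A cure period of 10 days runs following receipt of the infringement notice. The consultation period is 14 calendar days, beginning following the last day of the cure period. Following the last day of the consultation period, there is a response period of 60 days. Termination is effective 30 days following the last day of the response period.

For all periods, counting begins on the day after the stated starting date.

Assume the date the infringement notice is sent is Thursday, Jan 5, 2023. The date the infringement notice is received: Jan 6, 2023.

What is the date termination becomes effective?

Apr 30, 2023

The last day of the cure period: Jan 6, 2023 + 10 days = Jan 16, 2023.
Adding 14 calendar days to Jan 16, 2023 gives Jan 30, 2023, which is the last day of the consultation period.
The last day of the response period: Jan 30, 2023 + 60 days = Mar 31, 2023.
The date termination becomes effective: Mar 31, 2023 + 30 days = Apr 30, 2023.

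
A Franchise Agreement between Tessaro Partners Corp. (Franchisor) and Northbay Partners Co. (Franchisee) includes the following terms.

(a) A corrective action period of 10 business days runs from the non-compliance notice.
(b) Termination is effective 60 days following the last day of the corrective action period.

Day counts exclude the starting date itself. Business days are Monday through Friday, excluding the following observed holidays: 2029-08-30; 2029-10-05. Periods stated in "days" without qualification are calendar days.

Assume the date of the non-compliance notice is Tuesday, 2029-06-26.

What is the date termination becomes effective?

The last day of the corrective action period: counting 10 business days from Tuesday, 2029-06-26 (Jun 27, Jun 28, Jun 29, Jul 2, Jul 3, Jul 4, Jul 5, Jul 6, Jul 9, Jul 10, skipping weekends) reaches Tuesday, 2029-07-10.
The date termination becomes effective: 2029-07-10 + 60 days = 2029-09-08.

2029-09-08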